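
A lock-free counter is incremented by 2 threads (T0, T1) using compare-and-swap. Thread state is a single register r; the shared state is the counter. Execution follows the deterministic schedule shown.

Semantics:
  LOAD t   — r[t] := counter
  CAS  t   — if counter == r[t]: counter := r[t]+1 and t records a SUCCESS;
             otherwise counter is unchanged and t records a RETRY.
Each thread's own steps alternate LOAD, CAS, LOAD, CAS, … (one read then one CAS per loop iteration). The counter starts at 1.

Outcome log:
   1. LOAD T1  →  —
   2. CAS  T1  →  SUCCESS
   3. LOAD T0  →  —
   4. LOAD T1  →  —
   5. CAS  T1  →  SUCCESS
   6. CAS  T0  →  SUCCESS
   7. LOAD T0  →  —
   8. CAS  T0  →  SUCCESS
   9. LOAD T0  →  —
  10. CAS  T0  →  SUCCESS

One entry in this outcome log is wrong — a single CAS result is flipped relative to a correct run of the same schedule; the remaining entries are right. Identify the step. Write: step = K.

Correct run:
T1 LOAD — after: cnt=1, r=1 — load
T1 CAS — after: cnt=2, r=1 — ok
T0 LOAD — after: cnt=2, r=2 — load
T1 LOAD — after: cnt=2, r=2 — load
T1 CAS — after: cnt=3, r=2 — ok
T0 CAS — after: cnt=3, r=2 — retry
T0 LOAD — after: cnt=3, r=3 — load
T0 CAS — after: cnt=4, r=3 — ok
T0 LOAD — after: cnt=4, r=4 — load
T0 CAS — after: cnt=5, r=4 — ok
Flip is step 6.

step = 6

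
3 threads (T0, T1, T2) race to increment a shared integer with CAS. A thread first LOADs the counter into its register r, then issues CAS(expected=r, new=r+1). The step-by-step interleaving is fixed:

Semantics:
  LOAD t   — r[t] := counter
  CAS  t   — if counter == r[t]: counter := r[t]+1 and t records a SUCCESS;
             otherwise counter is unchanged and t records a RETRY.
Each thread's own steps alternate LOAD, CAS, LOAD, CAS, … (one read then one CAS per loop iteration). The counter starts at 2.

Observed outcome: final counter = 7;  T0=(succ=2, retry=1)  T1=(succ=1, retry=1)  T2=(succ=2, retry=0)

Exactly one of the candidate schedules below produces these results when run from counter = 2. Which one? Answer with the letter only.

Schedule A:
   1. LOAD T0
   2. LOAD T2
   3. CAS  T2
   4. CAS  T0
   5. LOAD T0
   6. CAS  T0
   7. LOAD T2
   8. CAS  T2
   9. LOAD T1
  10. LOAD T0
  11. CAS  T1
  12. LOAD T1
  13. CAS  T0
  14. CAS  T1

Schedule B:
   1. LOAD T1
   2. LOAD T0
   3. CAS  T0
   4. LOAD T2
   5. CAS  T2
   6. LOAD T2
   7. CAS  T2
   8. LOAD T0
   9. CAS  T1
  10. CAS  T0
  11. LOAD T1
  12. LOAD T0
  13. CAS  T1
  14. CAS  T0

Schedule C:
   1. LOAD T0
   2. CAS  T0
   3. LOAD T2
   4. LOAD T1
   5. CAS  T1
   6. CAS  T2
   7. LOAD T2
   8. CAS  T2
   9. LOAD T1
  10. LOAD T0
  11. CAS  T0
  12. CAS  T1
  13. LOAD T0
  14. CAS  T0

B

Run B:
1. LOAD T1 → mem=2 r[T1]=2 [LOAD]
2. LOAD T0 → mem=2 r[T0]=2 [LOAD]
3. CAS T0 → mem=3 r[T0]=2 [OK]
4. LOAD T2 → mem=3 r[T2]=3 [LOAD]
5. CAS T2 → mem=4 r[T2]=3 [OK]
6. LOAD T2 → mem=4 r[T2]=4 [LOAD]
7. CAS T2 → mem=5 r[T2]=4 [OK]
8. LOAD T0 → mem=5 r[T0]=5 [LOAD]
9. CAS T1 → mem=5 r[T1]=2 [RETRY]
10. CAS T0 → mem=6 r[T0]=5 [OK]
11. LOAD T1 → mem=6 r[T1]=6 [LOAD]
12. LOAD T0 → mem=6 r[T0]=6 [LOAD]
13. CAS T1 → mem=7 r[T1]=6 [OK]
14. CAS T0 → mem=7 r[T0]=6 [RETRY]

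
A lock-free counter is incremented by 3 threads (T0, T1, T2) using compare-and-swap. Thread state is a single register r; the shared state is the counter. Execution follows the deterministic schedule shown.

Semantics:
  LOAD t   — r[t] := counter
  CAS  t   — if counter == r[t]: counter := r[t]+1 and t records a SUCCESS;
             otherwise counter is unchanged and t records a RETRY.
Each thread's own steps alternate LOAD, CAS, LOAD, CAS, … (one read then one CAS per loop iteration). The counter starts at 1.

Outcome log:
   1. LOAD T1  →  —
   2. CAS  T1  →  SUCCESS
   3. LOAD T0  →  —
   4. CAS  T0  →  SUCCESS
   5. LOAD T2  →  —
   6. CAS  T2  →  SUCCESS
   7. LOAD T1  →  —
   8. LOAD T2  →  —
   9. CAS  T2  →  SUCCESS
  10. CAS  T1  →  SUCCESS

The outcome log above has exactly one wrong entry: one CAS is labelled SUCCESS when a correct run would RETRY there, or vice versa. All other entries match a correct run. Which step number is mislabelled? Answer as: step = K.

step = 10

Correct run:
   1) LOAD T1:  M=1  r_T1=1
   2) CAS  T1:  M=2  r_T1=1 ✓
   3) LOAD T0:  M=2  r_T0=2
   4) CAS  T0:  M=3  r_T0=2 ✓
   5) LOAD T2:  M=3  r_T2=3
   6) CAS  T2:  M=4  r_T2=3 ✓
   7) LOAD T1:  M=4  r_T1=4
   8) LOAD T2:  M=4  r_T2=4
   9) CAS  T2:  M=5  r_T2=4 ✓
  10) CAS  T1:  M=5  r_T1=4 ✗
Mismatch at 10.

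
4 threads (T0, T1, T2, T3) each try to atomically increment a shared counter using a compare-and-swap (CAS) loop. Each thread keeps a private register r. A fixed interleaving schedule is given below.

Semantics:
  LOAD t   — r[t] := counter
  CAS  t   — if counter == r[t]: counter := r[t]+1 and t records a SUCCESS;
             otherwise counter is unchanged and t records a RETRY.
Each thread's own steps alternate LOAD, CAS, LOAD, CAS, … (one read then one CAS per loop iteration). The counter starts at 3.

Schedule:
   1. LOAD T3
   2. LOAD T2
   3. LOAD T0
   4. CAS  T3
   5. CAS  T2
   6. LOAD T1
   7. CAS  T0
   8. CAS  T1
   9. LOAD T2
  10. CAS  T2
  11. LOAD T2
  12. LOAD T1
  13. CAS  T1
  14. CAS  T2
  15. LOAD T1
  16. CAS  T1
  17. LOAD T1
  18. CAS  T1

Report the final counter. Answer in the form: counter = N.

counter = 9

T3 LOAD — after: cnt=3, r=3 — load
T2 LOAD — after: cnt=3, r=3 — load
T0 LOAD — after: cnt=3, r=3 — load
T3 CAS — after: cnt=4, r=3 — ok
T2 CAS — after: cnt=4, r=3 — retry
T1 LOAD — after: cnt=4, r=4 — load
T0 CAS — after: cnt=4, r=3 — retry
T1 CAS — after: cnt=5, r=4 — ok
T2 LOAD — after: cnt=5, r=5 — load
T2 CAS — after: cnt=6, r=5 — ok
T2 LOAD — after: cnt=6, r=6 — load
T1 LOAD — after: cnt=6, r=6 — load
T1 CAS — after: cnt=7, r=6 — ok
T2 CAS — after: cnt=7, r=6 — retry
T1 LOAD — after: cnt=7, r=7 — load
T1 CAS — after: cnt=8, r=7 — ok
T1 LOAD — after: cnt=8, r=8 — load
T1 CAS — after: cnt=9, r=8 — ok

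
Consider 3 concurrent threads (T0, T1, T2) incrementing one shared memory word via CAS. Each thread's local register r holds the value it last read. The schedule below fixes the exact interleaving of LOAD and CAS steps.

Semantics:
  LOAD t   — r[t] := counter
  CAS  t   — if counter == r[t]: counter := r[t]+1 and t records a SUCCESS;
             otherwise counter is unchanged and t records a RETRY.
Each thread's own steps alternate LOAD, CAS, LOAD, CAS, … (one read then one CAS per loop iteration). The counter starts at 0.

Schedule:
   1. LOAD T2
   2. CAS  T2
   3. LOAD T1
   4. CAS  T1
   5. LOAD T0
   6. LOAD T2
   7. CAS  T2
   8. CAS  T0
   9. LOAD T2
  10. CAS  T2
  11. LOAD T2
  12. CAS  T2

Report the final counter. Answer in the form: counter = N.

counter = 5

[1] T2.load  rd  (counter 0, T2.r 0)
[2] T2.cas  hit  (counter 1, T2.r 0)
[3] T1.load  rd  (counter 1, T1.r 1)
[4] T1.cas  hit  (counter 2, T1.r 1)
[5] T0.load  rd  (counter 2, T0.r 2)
[6] T2.load  rd  (counter 2, T2.r 2)
[7] T2.cas  hit  (counter 3, T2.r 2)
[8] T0.cas  miss  (counter 3, T0.r 2)
[9] T2.load  rd  (counter 3, T2.r 3)
[10] T2.cas  hit  (counter 4, T2.r 3)
[11] T2.load  rd  (counter 4, T2.r 4)
[12] T2.cas  hit  (counter 5, T2.r 4)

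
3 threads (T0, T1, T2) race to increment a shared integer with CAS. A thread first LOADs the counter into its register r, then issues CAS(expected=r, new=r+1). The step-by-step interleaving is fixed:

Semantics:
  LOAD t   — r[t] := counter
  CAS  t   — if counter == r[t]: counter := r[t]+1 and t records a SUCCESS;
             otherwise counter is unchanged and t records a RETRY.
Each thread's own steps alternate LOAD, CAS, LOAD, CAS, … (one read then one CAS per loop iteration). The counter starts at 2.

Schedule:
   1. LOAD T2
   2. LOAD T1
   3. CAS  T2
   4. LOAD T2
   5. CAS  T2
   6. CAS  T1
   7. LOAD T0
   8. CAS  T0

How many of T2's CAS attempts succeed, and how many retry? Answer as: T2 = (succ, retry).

T2 = (2, 0)

T2 LOAD — after: cnt=2, r=2 — load
T1 LOAD — after: cnt=2, r=2 — load
T2 CAS — after: cnt=3, r=2 — ok
T2 LOAD — after: cnt=3, r=3 — load
T2 CAS — after: cnt=4, r=3 — ok
T1 CAS — after: cnt=4, r=2 — retry
T0 LOAD — after: cnt=4, r=4 — load
T0 CAS — after: cnt=5, r=4 — ok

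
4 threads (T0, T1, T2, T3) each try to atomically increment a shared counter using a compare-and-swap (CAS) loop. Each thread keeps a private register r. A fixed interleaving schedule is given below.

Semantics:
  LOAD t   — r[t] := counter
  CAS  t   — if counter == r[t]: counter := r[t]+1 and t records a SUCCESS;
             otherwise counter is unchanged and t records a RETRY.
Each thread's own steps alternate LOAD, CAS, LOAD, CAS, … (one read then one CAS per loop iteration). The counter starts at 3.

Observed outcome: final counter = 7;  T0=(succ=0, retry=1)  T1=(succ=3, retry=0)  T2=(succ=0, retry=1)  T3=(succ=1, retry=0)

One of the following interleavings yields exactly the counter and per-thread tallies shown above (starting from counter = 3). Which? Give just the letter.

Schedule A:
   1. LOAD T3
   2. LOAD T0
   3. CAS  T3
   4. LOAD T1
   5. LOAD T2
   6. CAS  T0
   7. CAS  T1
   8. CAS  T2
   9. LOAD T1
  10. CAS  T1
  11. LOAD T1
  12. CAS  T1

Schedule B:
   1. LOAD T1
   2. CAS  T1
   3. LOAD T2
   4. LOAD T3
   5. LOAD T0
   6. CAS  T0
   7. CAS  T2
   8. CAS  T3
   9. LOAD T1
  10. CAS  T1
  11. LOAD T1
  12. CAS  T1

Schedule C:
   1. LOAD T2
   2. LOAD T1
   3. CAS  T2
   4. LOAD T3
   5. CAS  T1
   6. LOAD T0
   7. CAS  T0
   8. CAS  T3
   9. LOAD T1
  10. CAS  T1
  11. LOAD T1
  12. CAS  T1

Simulating candidate A:
[1] T3.load  rd  (counter 3, T3.r 3)
[2] T0.load  rd  (counter 3, T0.r 3)
[3] T3.cas  hit  (counter 4, T3.r 3)
[4] T1.load  rd  (counter 4, T1.r 4)
[5] T2.load  rd  (counter 4, T2.r 4)
[6] T0.cas  miss  (counter 4, T0.r 3)
[7] T1.cas  hit  (counter 5, T1.r 4)
[8] T2.cas  miss  (counter 5, T2.r 4)
[9] T1.load  rd  (counter 5, T1.r 5)
[10] T1.cas  hit  (counter 6, T1.r 5)
[11] T1.load  rd  (counter 6, T1.r 6)
[12] T1.cas  hit  (counter 7, T1.r 6)

A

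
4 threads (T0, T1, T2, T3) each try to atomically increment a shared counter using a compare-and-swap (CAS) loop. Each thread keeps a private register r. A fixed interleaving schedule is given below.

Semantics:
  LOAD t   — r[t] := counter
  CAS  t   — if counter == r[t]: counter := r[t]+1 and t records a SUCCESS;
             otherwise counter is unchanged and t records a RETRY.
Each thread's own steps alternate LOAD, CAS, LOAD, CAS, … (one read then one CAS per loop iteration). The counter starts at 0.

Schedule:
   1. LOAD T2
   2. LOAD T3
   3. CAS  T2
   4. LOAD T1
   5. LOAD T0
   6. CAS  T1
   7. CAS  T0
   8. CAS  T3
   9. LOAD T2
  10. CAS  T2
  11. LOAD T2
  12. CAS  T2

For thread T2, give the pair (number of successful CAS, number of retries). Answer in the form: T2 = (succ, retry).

step 1: T2 LOAD ⇒ load; ctr=0 reg=0
step 2: T3 LOAD ⇒ load; ctr=0 reg=0
step 3: T2 CAS ⇒ ok; ctr=1 reg=0
step 4: T1 LOAD ⇒ load; ctr=1 reg=1
step 5: T0 LOAD ⇒ load; ctr=1 reg=1
step 6: T1 CAS ⇒ ok; ctr=2 reg=1
step 7: T0 CAS ⇒ retry; ctr=2 reg=1
step 8: T3 CAS ⇒ retry; ctr=2 reg=0
step 9: T2 LOAD ⇒ load; ctr=2 reg=2
step 10: T2 CAS ⇒ ok; ctr=3 reg=2
step 11: T2 LOAD ⇒ load; ctr=3 reg=3
step 12: T2 CAS ⇒ ok; ctr=4 reg=3

T2 = (3, 0)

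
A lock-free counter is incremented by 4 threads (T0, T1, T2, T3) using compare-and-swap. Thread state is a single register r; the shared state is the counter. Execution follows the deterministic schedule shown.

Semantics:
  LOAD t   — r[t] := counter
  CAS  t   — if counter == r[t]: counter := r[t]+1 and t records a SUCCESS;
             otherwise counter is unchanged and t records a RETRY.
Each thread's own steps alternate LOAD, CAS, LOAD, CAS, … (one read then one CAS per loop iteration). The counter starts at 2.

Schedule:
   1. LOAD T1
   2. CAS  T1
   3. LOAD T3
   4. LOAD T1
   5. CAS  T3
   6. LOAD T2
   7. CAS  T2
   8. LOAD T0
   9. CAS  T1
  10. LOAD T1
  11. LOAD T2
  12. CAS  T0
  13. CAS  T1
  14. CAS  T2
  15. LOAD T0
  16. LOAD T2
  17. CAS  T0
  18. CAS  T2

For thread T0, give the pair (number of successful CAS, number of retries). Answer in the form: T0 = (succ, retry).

step 1: T1 LOAD ⇒ load; ctr=2 reg=2
step 2: T1 CAS ⇒ ok; ctr=3 reg=2
step 3: T3 LOAD ⇒ load; ctr=3 reg=3
step 4: T1 LOAD ⇒ load; ctr=3 reg=3
step 5: T3 CAS ⇒ ok; ctr=4 reg=3
step 6: T2 LOAD ⇒ load; ctr=4 reg=4
step 7: T2 CAS ⇒ ok; ctr=5 reg=4
step 8: T0 LOAD ⇒ load; ctr=5 reg=5
step 9: T1 CAS ⇒ retry; ctr=5 reg=3
step 10: T1 LOAD ⇒ load; ctr=5 reg=5
step 11: T2 LOAD ⇒ load; ctr=5 reg=5
step 12: T0 CAS ⇒ ok; ctr=6 reg=5
step 13: T1 CAS ⇒ retry; ctr=6 reg=5
step 14: T2 CAS ⇒ retry; ctr=6 reg=5
step 15: T0 LOAD ⇒ load; ctr=6 reg=6
step 16: T2 LOAD ⇒ load; ctr=6 reg=6
step 17: T0 CAS ⇒ ok; ctr=7 reg=6
step 18: T2 CAS ⇒ retry; ctr=7 reg=6

T0 = (2, 0)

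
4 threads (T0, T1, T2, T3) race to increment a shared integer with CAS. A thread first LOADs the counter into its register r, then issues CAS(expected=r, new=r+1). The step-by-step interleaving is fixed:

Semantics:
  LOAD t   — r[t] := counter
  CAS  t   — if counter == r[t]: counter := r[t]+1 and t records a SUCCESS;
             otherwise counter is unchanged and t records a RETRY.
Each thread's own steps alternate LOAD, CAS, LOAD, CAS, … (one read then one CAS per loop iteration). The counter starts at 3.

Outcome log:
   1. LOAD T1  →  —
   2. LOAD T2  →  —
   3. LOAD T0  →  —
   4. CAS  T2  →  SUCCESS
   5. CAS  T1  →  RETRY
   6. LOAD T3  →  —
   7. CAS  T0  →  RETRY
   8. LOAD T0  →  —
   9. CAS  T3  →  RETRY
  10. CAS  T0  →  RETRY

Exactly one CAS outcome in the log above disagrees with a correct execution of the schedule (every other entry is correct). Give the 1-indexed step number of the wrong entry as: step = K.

step = 9

Correct run:
1. LOAD T1 → mem=3 r[T1]=3 [LOAD]
2. LOAD T2 → mem=3 r[T2]=3 [LOAD]
3. LOAD T0 → mem=3 r[T0]=3 [LOAD]
4. CAS T2 → mem=4 r[T2]=3 [OK]
5. CAS T1 → mem=4 r[T1]=3 [RETRY]
6. LOAD T3 → mem=4 r[T3]=4 [LOAD]
7. CAS T0 → mem=4 r[T0]=3 [RETRY]
8. LOAD T0 → mem=4 r[T0]=4 [LOAD]
9. CAS T3 → mem=5 r[T3]=4 [OK]
10. CAS T0 → mem=5 r[T0]=4 [RETRY]
Mismatch at 9.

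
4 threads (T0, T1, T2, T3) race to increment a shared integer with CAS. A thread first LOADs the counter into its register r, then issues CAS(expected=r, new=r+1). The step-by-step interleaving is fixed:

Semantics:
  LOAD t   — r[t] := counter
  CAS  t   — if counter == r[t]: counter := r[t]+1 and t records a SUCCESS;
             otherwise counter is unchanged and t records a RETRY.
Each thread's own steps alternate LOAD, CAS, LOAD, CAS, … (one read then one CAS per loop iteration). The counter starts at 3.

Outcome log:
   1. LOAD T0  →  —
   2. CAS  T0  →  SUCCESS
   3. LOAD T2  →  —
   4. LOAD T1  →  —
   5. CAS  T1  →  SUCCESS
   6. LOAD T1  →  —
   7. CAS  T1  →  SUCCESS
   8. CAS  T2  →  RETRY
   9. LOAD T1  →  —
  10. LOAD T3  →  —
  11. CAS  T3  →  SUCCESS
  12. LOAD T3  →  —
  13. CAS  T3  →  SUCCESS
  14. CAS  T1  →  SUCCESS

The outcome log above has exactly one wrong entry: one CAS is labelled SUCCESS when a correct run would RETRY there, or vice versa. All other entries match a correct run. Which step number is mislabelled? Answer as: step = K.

step = 14

Reference trace:
T0 LOAD — after: cnt=3, r=3 — load
T0 CAS — after: cnt=4, r=3 — ok
T2 LOAD — after: cnt=4, r=4 — load
T1 LOAD — after: cnt=4, r=4 — load
T1 CAS — after: cnt=5, r=4 — ok
T1 LOAD — after: cnt=5, r=5 — load
T1 CAS — after: cnt=6, r=5 — ok
T2 CAS — after: cnt=6, r=4 — retry
T1 LOAD — after: cnt=6, r=6 — load
T3 LOAD — after: cnt=6, r=6 — load
T3 CAS — after: cnt=7, r=6 — ok
T3 LOAD — after: cnt=7, r=7 — load
T3 CAS — after: cnt=8, r=7 — ok
T1 CAS — after: cnt=8, r=6 — retry
Log disagrees first at step 14.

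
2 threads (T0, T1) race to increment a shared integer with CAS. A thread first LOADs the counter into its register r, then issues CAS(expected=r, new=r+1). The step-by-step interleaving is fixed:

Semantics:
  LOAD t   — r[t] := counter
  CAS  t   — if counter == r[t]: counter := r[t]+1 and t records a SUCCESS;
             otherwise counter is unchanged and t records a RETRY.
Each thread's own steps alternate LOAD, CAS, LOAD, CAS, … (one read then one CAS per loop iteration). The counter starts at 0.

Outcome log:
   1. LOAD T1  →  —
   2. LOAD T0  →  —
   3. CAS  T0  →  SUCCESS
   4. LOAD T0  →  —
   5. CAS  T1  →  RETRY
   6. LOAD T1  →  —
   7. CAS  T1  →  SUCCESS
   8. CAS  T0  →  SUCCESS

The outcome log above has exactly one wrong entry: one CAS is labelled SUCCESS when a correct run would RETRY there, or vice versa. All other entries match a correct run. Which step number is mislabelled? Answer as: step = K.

step = 8

Reference trace:
   1) LOAD T1:  M=0  r_T1=0
   2) LOAD T0:  M=0  r_T0=0
   3) CAS  T0:  M=1  r_T0=0 ✓
   4) LOAD T0:  M=1  r_T0=1
   5) CAS  T1:  M=1  r_T1=0 ✗
   6) LOAD T1:  M=1  r_T1=1
   7) CAS  T1:  M=2  r_T1=1 ✓
   8) CAS  T0:  M=2  r_T0=1 ✗
Log disagrees first at step 8.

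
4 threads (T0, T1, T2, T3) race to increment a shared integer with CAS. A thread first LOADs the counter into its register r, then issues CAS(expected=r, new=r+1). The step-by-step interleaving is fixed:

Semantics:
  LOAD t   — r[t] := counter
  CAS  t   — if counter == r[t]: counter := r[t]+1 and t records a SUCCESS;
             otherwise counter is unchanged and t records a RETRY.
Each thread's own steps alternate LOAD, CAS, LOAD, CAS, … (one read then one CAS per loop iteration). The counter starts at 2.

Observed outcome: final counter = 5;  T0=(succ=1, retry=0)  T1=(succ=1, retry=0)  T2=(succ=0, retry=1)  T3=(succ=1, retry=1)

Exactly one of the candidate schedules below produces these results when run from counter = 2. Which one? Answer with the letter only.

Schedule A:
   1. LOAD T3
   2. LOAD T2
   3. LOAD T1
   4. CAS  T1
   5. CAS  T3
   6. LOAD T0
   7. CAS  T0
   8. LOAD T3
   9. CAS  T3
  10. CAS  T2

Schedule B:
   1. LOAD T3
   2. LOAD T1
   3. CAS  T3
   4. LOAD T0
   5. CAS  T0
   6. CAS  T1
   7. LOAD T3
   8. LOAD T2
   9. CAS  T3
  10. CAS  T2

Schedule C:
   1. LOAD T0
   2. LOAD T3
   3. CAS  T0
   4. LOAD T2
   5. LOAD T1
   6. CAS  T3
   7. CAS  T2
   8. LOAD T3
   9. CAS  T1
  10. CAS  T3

A

Run A:
T3 LOAD — after: cnt=2, r=2 — load
T2 LOAD — after: cnt=2, r=2 — load
T1 LOAD — after: cnt=2, r=2 — load
T1 CAS — after: cnt=3, r=2 — ok
T3 CAS — after: cnt=3, r=2 — retry
T0 LOAD — after: cnt=3, r=3 — load
T0 CAS — after: cnt=4, r=3 — ok
T3 LOAD — after: cnt=4, r=4 — load
T3 CAS — after: cnt=5, r=4 — ok
T2 CAS — after: cnt=5, r=2 — retry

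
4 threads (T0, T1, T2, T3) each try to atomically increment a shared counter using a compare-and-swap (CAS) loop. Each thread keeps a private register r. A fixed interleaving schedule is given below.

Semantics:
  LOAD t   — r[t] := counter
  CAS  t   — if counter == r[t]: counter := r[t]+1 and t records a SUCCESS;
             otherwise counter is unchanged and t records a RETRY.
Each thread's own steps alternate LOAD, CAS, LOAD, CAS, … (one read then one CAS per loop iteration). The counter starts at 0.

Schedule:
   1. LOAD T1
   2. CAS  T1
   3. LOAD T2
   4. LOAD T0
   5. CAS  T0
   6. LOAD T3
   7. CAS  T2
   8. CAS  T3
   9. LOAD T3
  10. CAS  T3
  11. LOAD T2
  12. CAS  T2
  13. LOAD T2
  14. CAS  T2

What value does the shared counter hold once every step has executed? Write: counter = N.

counter = 6

1. LOAD T1 → mem=0 r[T1]=0 [LOAD]
2. CAS T1 → mem=1 r[T1]=0 [OK]
3. LOAD T2 → mem=1 r[T2]=1 [LOAD]
4. LOAD T0 → mem=1 r[T0]=1 [LOAD]
5. CAS T0 → mem=2 r[T0]=1 [OK]
6. LOAD T3 → mem=2 r[T3]=2 [LOAD]
7. CAS T2 → mem=2 r[T2]=1 [RETRY]
8. CAS T3 → mem=3 r[T3]=2 [OK]
9. LOAD T3 → mem=3 r[T3]=3 [LOAD]
10. CAS T3 → mem=4 r[T3]=3 [OK]
11. LOAD T2 → mem=4 r[T2]=4 [LOAD]
12. CAS T2 → mem=5 r[T2]=4 [OK]
13. LOAD T2 → mem=5 r[T2]=5 [LOAD]
14. CAS T2 → mem=6 r[T2]=5 [OK]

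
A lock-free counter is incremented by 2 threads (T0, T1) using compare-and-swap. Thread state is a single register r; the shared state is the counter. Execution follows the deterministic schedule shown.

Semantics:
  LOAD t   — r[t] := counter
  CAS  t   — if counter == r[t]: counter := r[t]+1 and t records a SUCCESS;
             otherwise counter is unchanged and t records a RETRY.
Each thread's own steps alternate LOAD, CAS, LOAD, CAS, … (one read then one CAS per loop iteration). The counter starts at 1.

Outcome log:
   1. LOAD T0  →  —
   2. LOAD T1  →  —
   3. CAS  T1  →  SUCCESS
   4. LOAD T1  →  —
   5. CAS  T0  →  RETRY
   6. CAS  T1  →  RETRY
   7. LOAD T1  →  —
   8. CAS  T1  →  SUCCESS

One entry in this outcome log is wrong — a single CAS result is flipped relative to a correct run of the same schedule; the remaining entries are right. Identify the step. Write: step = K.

Re-executing:
[1] T0.load  rd  (counter 1, T0.r 1)
[2] T1.load  rd  (counter 1, T1.r 1)
[3] T1.cas  hit  (counter 2, T1.r 1)
[4] T1.load  rd  (counter 2, T1.r 2)
[5] T0.cas  miss  (counter 2, T0.r 1)
[6] T1.cas  hit  (counter 3, T1.r 2)
[7] T1.load  rd  (counter 3, T1.r 3)
[8] T1.cas  hit  (counter 4, T1.r 3)
Flip is step 6.

step = 6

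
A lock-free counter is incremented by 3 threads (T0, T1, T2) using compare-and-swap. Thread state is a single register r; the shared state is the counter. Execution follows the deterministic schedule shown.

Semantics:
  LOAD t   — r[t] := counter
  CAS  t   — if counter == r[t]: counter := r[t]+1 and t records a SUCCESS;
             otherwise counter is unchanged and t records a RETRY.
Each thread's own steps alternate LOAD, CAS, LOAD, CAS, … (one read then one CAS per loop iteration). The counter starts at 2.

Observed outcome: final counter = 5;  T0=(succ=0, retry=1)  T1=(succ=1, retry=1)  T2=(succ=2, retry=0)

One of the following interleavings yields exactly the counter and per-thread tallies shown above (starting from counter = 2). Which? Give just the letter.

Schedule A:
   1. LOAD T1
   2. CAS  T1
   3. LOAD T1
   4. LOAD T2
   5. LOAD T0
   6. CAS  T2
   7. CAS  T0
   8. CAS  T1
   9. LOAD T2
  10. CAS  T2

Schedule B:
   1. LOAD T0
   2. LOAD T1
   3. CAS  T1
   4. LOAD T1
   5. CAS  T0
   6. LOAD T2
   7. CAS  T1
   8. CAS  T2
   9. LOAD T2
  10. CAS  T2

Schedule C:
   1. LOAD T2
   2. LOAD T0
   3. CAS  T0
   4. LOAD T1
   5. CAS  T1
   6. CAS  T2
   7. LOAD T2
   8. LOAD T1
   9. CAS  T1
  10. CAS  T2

A

Simulating candidate A:
#1 T1 reads 2
#2 T1 CAS(2→3) writes; counter now 3
#3 T1 reads 3
#4 T2 reads 3
#5 T0 reads 3
#6 T2 CAS(3→4) writes; counter now 4
#7 T0 CAS(3→4) fails; counter now 4
#8 T1 CAS(3→4) fails; counter now 4
#9 T2 reads 4
#10 T2 CAS(4→5) writes; counter now 5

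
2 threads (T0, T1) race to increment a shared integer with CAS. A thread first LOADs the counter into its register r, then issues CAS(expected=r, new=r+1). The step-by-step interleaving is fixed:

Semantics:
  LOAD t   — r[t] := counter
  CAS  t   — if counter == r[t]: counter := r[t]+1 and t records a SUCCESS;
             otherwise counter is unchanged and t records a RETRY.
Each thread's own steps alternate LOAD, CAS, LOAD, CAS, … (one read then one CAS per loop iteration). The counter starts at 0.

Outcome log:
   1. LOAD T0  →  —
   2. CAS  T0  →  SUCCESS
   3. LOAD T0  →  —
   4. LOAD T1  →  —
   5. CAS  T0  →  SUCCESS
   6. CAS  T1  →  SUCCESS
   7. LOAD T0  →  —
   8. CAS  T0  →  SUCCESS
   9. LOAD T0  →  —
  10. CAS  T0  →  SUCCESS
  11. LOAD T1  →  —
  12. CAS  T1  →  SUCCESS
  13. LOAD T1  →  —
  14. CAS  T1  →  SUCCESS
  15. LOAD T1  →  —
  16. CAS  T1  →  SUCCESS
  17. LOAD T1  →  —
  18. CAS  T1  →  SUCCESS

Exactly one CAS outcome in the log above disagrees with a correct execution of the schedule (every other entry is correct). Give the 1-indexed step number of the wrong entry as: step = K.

step = 6

Re-executing:
#1 T0 reads 0
#2 T0 CAS(0→1) writes; counter now 1
#3 T0 reads 1
#4 T1 reads 1
#5 T0 CAS(1→2) writes; counter now 2
#6 T1 CAS(1→2) fails; counter now 2
#7 T0 reads 2
#8 T0 CAS(2→3) writes; counter now 3
#9 T0 reads 3
#10 T0 CAS(3→4) writes; counter now 4
#11 T1 reads 4
#12 T1 CAS(4→5) writes; counter now 5
#13 T1 reads 5
#14 T1 CAS(5→6) writes; counter now 6
#15 T1 reads 6
#16 T1 CAS(6→7) writes; counter now 7
#17 T1 reads 7
#18 T1 CAS(7→8) writes; counter now 8
Mismatch at 6.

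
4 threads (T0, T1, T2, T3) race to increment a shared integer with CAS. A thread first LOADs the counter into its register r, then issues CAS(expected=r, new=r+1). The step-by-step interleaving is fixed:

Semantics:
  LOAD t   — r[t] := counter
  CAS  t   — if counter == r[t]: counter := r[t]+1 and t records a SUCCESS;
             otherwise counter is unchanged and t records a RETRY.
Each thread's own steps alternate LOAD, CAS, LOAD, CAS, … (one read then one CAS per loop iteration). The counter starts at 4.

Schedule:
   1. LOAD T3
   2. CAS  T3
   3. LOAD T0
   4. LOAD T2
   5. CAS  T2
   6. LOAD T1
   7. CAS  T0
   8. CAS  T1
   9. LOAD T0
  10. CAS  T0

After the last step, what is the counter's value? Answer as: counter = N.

[1] T3.load  rd  (counter 4, T3.r 4)
[2] T3.cas  hit  (counter 5, T3.r 4)
[3] T0.load  rd  (counter 5, T0.r 5)
[4] T2.load  rd  (counter 5, T2.r 5)
[5] T2.cas  hit  (counter 6, T2.r 5)
[6] T1.load  rd  (counter 6, T1.r 6)
[7] T0.cas  miss  (counter 6, T0.r 5)
[8] T1.cas  hit  (counter 7, T1.r 6)
[9] T0.load  rd  (counter 7, T0.r 7)
[10] T0.cas  hit  (counter 8, T0.r 7)

counter = 8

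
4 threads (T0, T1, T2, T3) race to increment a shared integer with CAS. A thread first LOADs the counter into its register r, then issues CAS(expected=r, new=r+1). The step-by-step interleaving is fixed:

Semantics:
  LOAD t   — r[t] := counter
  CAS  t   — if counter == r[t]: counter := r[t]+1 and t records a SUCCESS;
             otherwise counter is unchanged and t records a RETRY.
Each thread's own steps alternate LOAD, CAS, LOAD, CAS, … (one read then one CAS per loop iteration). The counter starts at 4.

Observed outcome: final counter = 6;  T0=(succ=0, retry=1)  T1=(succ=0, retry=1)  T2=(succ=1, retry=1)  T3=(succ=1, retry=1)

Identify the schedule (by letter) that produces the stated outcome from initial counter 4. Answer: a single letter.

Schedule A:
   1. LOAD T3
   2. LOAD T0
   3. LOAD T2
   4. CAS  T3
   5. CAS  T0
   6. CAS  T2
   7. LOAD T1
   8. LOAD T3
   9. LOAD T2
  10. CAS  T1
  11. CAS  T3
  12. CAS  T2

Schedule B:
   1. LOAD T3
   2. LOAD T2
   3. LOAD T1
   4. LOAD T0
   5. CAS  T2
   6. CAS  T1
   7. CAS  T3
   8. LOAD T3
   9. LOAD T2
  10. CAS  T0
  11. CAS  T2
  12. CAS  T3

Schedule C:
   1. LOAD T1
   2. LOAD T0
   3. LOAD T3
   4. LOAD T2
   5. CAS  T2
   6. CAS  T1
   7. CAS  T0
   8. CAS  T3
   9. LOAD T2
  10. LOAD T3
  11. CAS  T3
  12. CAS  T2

C

Run C:
[1] T1.load  rd  (counter 4, T1.r 4)
[2] T0.load  rd  (counter 4, T0.r 4)
[3] T3.load  rd  (counter 4, T3.r 4)
[4] T2.load  rd  (counter 4, T2.r 4)
[5] T2.cas  hit  (counter 5, T2.r 4)
[6] T1.cas  miss  (counter 5, T1.r 4)
[7] T0.cas  miss  (counter 5, T0.r 4)
[8] T3.cas  miss  (counter 5, T3.r 4)
[9] T2.load  rd  (counter 5, T2.r 5)
[10] T3.load  rd  (counter 5, T3.r 5)
[11] T3.cas  hit  (counter 6, T3.r 5)
[12] T2.cas  miss  (counter 6, T2.r 5)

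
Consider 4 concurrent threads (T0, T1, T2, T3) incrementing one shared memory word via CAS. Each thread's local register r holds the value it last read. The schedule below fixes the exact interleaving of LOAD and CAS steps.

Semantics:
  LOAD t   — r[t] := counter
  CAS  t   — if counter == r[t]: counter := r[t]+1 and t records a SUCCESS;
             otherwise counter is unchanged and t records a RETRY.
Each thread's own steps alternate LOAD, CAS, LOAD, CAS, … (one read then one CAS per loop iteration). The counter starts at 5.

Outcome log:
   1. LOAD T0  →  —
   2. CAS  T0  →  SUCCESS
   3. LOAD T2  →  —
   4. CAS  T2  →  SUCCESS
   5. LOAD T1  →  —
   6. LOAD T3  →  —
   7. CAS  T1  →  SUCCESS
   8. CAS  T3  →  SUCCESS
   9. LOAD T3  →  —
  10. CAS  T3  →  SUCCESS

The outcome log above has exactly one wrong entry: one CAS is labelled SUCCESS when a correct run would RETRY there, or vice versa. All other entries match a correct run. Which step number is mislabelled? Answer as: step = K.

Correct run:
T0 LOAD — after: cnt=5, r=5 — load
T0 CAS — after: cnt=6, r=5 — ok
T2 LOAD — after: cnt=6, r=6 — load
T2 CAS — after: cnt=7, r=6 — ok
T1 LOAD — after: cnt=7, r=7 — load
T3 LOAD — after: cnt=7, r=7 — load
T1 CAS — after: cnt=8, r=7 — ok
T3 CAS — after: cnt=8, r=7 — retry
T3 LOAD — after: cnt=8, r=8 — load
T3 CAS — after: cnt=9, r=8 — ok
Log disagrees first at step 8.

step = 8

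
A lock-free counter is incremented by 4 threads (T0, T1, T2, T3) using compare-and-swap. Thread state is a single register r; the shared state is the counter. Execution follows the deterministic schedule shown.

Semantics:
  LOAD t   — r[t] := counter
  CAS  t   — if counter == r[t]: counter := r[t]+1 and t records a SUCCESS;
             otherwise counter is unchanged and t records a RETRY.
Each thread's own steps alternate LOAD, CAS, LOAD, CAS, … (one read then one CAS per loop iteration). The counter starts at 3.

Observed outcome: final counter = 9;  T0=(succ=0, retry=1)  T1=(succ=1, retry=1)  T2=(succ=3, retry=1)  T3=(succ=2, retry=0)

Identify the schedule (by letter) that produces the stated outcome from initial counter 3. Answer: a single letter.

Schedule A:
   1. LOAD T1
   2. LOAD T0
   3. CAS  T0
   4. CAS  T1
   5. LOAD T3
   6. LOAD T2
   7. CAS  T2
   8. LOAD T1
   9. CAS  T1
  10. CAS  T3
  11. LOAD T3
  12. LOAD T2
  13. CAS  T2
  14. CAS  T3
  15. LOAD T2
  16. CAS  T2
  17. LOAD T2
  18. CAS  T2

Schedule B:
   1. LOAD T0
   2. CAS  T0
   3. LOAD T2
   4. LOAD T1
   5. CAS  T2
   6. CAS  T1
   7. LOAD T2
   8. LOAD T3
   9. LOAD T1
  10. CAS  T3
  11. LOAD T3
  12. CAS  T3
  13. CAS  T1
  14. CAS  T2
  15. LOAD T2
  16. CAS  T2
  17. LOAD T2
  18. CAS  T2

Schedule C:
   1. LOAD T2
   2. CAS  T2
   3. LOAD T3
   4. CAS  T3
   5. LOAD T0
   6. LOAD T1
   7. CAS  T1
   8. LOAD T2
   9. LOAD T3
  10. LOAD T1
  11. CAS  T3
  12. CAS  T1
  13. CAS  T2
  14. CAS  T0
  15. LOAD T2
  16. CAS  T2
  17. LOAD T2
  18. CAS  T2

C

Tracing schedule C:
T2 LOAD — after: cnt=3, r=3 — load
T2 CAS — after: cnt=4, r=3 — ok
T3 LOAD — after: cnt=4, r=4 — load
T3 CAS — after: cnt=5, r=4 — ok
T0 LOAD — after: cnt=5, r=5 — load
T1 LOAD — after: cnt=5, r=5 — load
T1 CAS — after: cnt=6, r=5 — ok
T2 LOAD — after: cnt=6, r=6 — load
T3 LOAD — after: cnt=6, r=6 — load
T1 LOAD — after: cnt=6, r=6 — load
T3 CAS — after: cnt=7, r=6 — ok
T1 CAS — after: cnt=7, r=6 — retry
T2 CAS — after: cnt=7, r=6 — retry
T0 CAS — after: cnt=7, r=5 — retry
T2 LOAD — after: cnt=7, r=7 — load
T2 CAS — after: cnt=8, r=7 — ok
T2 LOAD — after: cnt=8, r=8 — load
T2 CAS — after: cnt=9, r=8 — ok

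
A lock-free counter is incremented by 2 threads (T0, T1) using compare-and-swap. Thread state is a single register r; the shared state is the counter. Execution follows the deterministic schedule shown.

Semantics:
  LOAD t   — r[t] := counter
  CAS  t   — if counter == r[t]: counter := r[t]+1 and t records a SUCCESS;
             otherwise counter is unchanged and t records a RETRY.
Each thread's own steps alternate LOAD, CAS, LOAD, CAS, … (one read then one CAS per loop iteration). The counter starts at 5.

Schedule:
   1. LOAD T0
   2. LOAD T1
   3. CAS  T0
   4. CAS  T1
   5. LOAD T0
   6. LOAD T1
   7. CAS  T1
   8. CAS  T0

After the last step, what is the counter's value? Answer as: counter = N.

#1 T0 reads 5
#2 T1 reads 5
#3 T0 CAS(5→6) writes; counter now 6
#4 T1 CAS(5→6) fails; counter now 6
#5 T0 reads 6
#6 T1 reads 6
#7 T1 CAS(6→7) writes; counter now 7
#8 T0 CAS(6→7) fails; counter now 7

counter = 7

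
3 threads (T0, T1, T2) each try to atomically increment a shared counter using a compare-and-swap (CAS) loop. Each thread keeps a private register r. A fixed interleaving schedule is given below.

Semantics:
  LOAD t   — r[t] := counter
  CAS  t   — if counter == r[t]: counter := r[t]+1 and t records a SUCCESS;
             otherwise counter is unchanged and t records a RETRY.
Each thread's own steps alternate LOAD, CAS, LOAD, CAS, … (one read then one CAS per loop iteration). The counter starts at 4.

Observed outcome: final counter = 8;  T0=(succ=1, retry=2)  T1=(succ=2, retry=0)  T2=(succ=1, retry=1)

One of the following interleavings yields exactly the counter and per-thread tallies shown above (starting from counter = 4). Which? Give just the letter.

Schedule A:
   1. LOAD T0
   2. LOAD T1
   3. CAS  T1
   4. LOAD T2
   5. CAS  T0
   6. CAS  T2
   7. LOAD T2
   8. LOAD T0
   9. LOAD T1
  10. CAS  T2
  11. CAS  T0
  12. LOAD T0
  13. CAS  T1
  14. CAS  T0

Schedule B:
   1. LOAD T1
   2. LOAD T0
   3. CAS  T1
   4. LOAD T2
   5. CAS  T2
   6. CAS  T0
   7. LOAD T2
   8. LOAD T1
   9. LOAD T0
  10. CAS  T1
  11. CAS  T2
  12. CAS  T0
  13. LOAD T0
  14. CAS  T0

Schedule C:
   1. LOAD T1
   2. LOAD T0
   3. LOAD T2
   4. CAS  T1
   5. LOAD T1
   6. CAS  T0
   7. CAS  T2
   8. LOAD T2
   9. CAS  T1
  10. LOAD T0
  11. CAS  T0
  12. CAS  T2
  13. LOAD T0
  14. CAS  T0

B

Run B:
   1) LOAD T1:  M=4  r_T1=4
   2) LOAD T0:  M=4  r_T0=4
   3) CAS  T1:  M=5  r_T1=4 ✓
   4) LOAD T2:  M=5  r_T2=5
   5) CAS  T2:  M=6  r_T2=5 ✓
   6) CAS  T0:  M=6  r_T0=4 ✗
   7) LOAD T2:  M=6  r_T2=6
   8) LOAD T1:  M=6  r_T1=6
   9) LOAD T0:  M=6  r_T0=6
  10) CAS  T1:  M=7  r_T1=6 ✓
  11) CAS  T2:  M=7  r_T2=6 ✗
  12) CAS  T0:  M=7  r_T0=6 ✗
  13) LOAD T0:  M=7  r_T0=7
  14) CAS  T0:  M=8  r_T0=7 ✓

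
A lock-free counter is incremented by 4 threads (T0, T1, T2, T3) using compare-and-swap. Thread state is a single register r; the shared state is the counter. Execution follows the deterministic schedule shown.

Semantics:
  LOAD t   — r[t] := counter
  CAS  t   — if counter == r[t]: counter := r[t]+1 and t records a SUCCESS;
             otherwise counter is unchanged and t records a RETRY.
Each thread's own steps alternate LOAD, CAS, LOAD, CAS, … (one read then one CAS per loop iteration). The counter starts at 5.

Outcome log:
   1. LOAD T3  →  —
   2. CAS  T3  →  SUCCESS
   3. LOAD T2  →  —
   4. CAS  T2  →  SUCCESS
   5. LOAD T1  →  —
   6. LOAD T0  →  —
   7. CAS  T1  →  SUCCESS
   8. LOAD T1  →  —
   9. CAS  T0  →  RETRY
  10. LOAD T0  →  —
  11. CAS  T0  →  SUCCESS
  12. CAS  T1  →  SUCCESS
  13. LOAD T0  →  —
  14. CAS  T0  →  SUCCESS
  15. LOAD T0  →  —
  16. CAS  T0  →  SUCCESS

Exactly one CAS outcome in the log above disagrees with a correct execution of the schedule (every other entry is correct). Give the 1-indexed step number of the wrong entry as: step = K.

step = 12

Reference trace:
[1] T3.load  rd  (counter 5, T3.r 5)
[2] T3.cas  hit  (counter 6, T3.r 5)
[3] T2.load  rd  (counter 6, T2.r 6)
[4] T2.cas  hit  (counter 7, T2.r 6)
[5] T1.load  rd  (counter 7, T1.r 7)
[6] T0.load  rd  (counter 7, T0.r 7)
[7] T1.cas  hit  (counter 8, T1.r 7)
[8] T1.load  rd  (counter 8, T1.r 8)
[9] T0.cas  miss  (counter 8, T0.r 7)
[10] T0.load  rd  (counter 8, T0.r 8)
[11] T0.cas  hit  (counter 9, T0.r 8)
[12] T1.cas  miss  (counter 9, T1.r 8)
[13] T0.load  rd  (counter 9, T0.r 9)
[14] T0.cas  hit  (counter 10, T0.r 9)
[15] T0.load  rd  (counter 10, T0.r 10)
[16] T0.cas  hit  (counter 11, T0.r 10)
Flip is step 12.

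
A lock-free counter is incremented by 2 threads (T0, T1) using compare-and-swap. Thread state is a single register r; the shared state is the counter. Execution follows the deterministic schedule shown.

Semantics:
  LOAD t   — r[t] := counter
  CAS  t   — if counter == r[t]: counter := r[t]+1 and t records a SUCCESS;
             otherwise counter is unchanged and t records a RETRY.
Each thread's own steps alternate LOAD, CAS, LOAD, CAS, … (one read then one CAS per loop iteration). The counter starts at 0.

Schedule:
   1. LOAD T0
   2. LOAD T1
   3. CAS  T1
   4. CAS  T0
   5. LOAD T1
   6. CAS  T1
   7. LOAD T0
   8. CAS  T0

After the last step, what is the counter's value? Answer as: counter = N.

[1] T0.load  rd  (counter 0, T0.r 0)
[2] T1.load  rd  (counter 0, T1.r 0)
[3] T1.cas  hit  (counter 1, T1.r 0)
[4] T0.cas  miss  (counter 1, T0.r 0)
[5] T1.load  rd  (counter 1, T1.r 1)
[6] T1.cas  hit  (counter 2, T1.r 1)
[7] T0.load  rd  (counter 2, T0.r 2)
[8] T0.cas  hit  (counter 3, T0.r 2)

counter = 3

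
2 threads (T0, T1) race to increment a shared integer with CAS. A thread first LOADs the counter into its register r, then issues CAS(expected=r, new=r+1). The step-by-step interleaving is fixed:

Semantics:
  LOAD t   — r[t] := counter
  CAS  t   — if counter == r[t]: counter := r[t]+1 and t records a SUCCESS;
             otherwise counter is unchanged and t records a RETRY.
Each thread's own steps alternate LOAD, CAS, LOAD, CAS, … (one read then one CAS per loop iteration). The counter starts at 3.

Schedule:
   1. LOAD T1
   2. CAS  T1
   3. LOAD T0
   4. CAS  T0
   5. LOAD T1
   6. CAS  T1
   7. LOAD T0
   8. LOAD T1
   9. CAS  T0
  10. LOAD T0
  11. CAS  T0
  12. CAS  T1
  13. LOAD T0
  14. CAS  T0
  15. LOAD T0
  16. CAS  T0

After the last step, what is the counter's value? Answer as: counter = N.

counter = 10

1. LOAD T1 → mem=3 r[T1]=3 [LOAD]
2. CAS T1 → mem=4 r[T1]=3 [OK]
3. LOAD T0 → mem=4 r[T0]=4 [LOAD]
4. CAS T0 → mem=5 r[T0]=4 [OK]
5. LOAD T1 → mem=5 r[T1]=5 [LOAD]
6. CAS T1 → mem=6 r[T1]=5 [OK]
7. LOAD T0 → mem=6 r[T0]=6 [LOAD]
8. LOAD T1 → mem=6 r[T1]=6 [LOAD]
9. CAS T0 → mem=7 r[T0]=6 [OK]
10. LOAD T0 → mem=7 r[T0]=7 [LOAD]
11. CAS T0 → mem=8 r[T0]=7 [OK]
12. CAS T1 → mem=8 r[T1]=6 [RETRY]
13. LOAD T0 → mem=8 r[T0]=8 [LOAD]
14. CAS T0 → mem=9 r[T0]=8 [OK]
15. LOAD T0 → mem=9 r[T0]=9 [LOAD]
16. CAS T0 → mem=10 r[T0]=9 [OK]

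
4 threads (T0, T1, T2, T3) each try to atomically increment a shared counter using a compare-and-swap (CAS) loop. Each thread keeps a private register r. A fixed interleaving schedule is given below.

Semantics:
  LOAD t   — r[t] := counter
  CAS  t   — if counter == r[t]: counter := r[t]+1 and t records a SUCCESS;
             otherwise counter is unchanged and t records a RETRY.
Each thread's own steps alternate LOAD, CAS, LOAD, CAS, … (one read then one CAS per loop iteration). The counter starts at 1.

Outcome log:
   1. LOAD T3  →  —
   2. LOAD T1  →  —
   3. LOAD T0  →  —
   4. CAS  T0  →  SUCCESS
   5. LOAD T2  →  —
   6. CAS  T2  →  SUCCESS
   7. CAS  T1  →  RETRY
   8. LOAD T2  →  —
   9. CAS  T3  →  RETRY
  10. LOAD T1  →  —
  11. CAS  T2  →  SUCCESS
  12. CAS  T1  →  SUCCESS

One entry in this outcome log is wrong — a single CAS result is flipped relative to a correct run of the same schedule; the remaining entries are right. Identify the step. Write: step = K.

Re-executing:
step 1: T3 LOAD ⇒ load; ctr=1 reg=1
step 2: T1 LOAD ⇒ load; ctr=1 reg=1
step 3: T0 LOAD ⇒ load; ctr=1 reg=1
step 4: T0 CAS ⇒ ok; ctr=2 reg=1
step 5: T2 LOAD ⇒ load; ctr=2 reg=2
step 6: T2 CAS ⇒ ok; ctr=3 reg=2
step 7: T1 CAS ⇒ retry; ctr=3 reg=1
step 8: T2 LOAD ⇒ load; ctr=3 reg=3
step 9: T3 CAS ⇒ retry; ctr=3 reg=1
step 10: T1 LOAD ⇒ load; ctr=3 reg=3
step 11: T2 CAS ⇒ ok; ctr=4 reg=3
step 12: T1 CAS ⇒ retry; ctr=4 reg=3
Flip is step 12.

step = 12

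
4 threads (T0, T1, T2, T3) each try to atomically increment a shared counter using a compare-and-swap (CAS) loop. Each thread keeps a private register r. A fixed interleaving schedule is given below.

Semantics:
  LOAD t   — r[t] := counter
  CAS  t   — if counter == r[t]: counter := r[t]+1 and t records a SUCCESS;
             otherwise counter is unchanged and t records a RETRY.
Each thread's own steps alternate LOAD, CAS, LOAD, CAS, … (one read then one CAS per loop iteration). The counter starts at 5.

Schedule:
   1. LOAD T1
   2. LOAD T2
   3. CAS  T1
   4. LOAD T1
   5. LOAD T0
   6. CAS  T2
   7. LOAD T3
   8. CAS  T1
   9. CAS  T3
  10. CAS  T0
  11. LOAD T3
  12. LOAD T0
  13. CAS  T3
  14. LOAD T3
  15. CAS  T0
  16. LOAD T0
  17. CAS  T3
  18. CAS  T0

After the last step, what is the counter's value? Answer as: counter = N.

counter = 9

#1 T1 reads 5
#2 T2 reads 5
#3 T1 CAS(5→6) writes; counter now 6
#4 T1 reads 6
#5 T0 reads 6
#6 T2 CAS(5→6) fails; counter now 6
#7 T3 reads 6
#8 T1 CAS(6→7) writes; counter now 7
#9 T3 CAS(6→7) fails; counter now 7
#10 T0 CAS(6→7) fails; counter now 7
#11 T3 reads 7
#12 T0 reads 7
#13 T3 CAS(7→8) writes; counter now 8
#14 T3 reads 8
#15 T0 CAS(7→8) fails; counter now 8
#16 T0 reads 8
#17 T3 CAS(8→9) writes; counter now 9
#18 T0 CAS(8→9) fails; counter now 9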